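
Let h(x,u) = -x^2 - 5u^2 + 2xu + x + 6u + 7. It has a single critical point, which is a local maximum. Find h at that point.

∂h/∂x = -2x + 2u + 1 = 0 and ∂h/∂u = 2x - 10u + 6 = 0, so (x, u) = (11/8, 7/8).
The Hessian has h_{xx} = -2, h_{uu} = -10, h_{xu} = 2, giving D = 16 > 0 with h_{xx} < 0, so the point is a local maximum.
h(11/8, 7/8) = 165/16.

165/16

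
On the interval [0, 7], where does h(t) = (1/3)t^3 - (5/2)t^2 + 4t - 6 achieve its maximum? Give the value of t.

h'(t) = t^2 - 5t + 4, which vanishes at t = 1 and t = 4.
Evaluating at the critical points and endpoints: h(0) = -6, h(1) = -25/6, h(4) = -26/3, h(7) = 83/6.
So the maximum is h(7) = 83/6.

7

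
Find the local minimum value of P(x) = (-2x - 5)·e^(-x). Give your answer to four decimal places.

P'(x) = (-2)·e^(-x) + (-2x - 5)·(-1)·e^(-x) = (2x + 3)·e^(-x). Since e^(-x) > 0, the only critical point is x = -3/2.
P''(-3/2) has the same sign as 2 > 0, so this is a local minimum.
P(-3/2) = (-2)·e^(3/2) ≈ -8.9634.

-8.9634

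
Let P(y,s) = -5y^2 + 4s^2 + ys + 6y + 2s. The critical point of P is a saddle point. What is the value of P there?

∂P/∂y = -10y + s + 6 = 0 and ∂P/∂s = y + 8s + 2 = 0, so (y, s) = (46/81, -26/81).
The Hessian has P_{yy} = -10, P_{ss} = 8, P_{ys} = 1, giving D = -81 < 0, so the point is a saddle point.
P(46/81, -26/81) = 112/81.

112/81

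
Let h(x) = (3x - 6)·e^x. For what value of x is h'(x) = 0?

1

Differentiating with the product rule gives h'(x) = (3x - 3)·e^x. Since e^x > 0, the only critical point is x = 1.
h''(1) has the same sign as 3 > 0, so this is a local minimum.
h(1) = (-3)·e^(1) ≈ -8.1548.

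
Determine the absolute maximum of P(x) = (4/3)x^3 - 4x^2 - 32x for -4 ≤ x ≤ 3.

P'(x) = 4x^2 - 8x - 32, whose only zero in [-4, 3] is x = -2.
Candidates: P(-4) = -64/3,  P(-2) = 112/3,  P(3) = -96.
Hence the absolute maximum is 112/3 at x = -2.

112/3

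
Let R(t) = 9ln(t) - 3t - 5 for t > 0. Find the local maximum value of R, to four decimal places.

-4.1125

R'(t) = 9/t − 3 = 0 gives t = 3.
R''(t) = -9/t², which is negative for t > 0, so this is a local maximum.
R(3) = 9·ln(3) - 9 - 5 ≈ -4.1125.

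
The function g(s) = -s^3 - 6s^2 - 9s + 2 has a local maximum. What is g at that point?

6

g'(s) = -3s^2 - 12s - 9. Setting g'(s) = 0 gives s ∈ {-3, -1}.
Second-derivative test with g''(s) = -6s - 12: g''(-3) = 6 > 0 ⇒ local minimum; g''(-1) = -6 < 0 ⇒ local maximum.
Thus g has its local maximum at s = -1, with value 6.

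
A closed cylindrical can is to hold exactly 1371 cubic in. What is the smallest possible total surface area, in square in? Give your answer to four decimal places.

With radius r and height h, πr²h = 1371 so h = 1371/(πr²), and S(r) = 2πr² + 2πrh = 2πr² + 2·1371/r.
S'(r) = 4πr − 2·1371/r² = 0 ⇒ r³ = 1371/(2π), so r ≈ 6.0203 and h = 2r ≈ 12.0406.
S''(r) = 4π + 4·1371/r³ > 0, so this is the minimum; S ≈ 683.1869.

683.1869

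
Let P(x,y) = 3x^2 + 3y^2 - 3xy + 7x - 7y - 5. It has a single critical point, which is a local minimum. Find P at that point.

∂P/∂x = 6x - 3y + 7 = 0 and ∂P/∂y = -3x + 6y - 7 = 0, so (x, y) = (-7/9, 7/9).
The Hessian has P_{xx} = 6, P_{yy} = 6, P_{xy} = -3, giving D = 27 > 0 with P_{xx} > 0, so the point is a local minimum.
P(-7/9, 7/9) = -94/9.

-94/9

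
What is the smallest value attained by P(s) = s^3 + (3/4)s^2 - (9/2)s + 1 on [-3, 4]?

Differentiating, P'(s) = 3s^2 + (3/2)s - 9/2; which vanishes at s = -3/2 and s = 1.
Compare values at every candidate in [-3, 4]: P(-3) = -23/4, P(-3/2) = 97/16, P(1) = -7/4, P(4) = 59.
Hence the absolute minimum is -23/4 at s = -3.

-23/4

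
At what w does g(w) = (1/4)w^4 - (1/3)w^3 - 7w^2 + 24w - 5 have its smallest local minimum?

Critical points: g'(w) = w^3 - w^2 - 14w + 24 vanishes at w = -4, 2, 3.
Since g''(w) = 3w^2 - 2w - 14, we get g''(-4) = 42 > 0 ⇒ local minimum; g''(2) = -6 < 0 ⇒ local maximum; g''(3) = 7 > 0 ⇒ local minimum.
Thus g has its smallest local minimum at w = -4, with value -383/3.

-4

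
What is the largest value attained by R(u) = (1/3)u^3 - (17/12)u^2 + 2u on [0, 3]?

9/4

Differentiating, R'(u) = u^2 - (17/6)u + 2; which vanishes at u = 4/3 and u = 3/2.
Compare values at every candidate in [0, 3]: R(0) = 0, R(4/3) = 76/81, R(3/2) = 15/16, R(3) = 9/4.
So the maximum is R(3) = 9/4.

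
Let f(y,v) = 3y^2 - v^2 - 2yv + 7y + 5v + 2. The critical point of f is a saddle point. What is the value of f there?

∂f/∂y = 6y - 2v + 7 = 0 and ∂f/∂v = -2y - 2v + 5 = 0, so (y, v) = (-1/4, 11/4).
The Hessian has f_{yy} = 6, f_{vv} = -2, f_{yv} = -2, giving D = -16 < 0, so the point is a saddle point.
f(-1/4, 11/4) = 8.

8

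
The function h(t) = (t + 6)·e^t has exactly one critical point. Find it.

-7

Differentiating with the product rule gives h'(t) = (t + 7)·e^t. Since e^t > 0, the only critical point is t = -7.
h''(-7) has the same sign as 1 > 0, so this is a local minimum.
h(-7) = (-1)·e^(-7) ≈ -0.0009.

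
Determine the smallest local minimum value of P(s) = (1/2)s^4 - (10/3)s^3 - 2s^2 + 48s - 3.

P'(s) = 2s^3 - 10s^2 - 4s + 48. Setting P'(s) = 0 gives s ∈ {-2, 3, 4}.
Since P''(s) = 6s^2 - 20s - 4, we get P''(-2) = 60 > 0 ⇒ local minimum; P''(3) = -10 < 0 ⇒ local maximum; P''(4) = 12 > 0 ⇒ local minimum.
The smallest local minimum is P(-2) = -217/3.

-217/3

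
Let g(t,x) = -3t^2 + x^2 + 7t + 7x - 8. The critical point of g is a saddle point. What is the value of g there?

-97/6

∂g/∂t = -6t + 7 = 0 and ∂g/∂x = 2x + 7 = 0, so (t, x) = (7/6, -7/2).
The Hessian has g_{tt} = -6, g_{xx} = 2, g_{tx} = 0, giving D = -12 < 0, so the point is a saddle point.
g(7/6, -7/2) = -97/6.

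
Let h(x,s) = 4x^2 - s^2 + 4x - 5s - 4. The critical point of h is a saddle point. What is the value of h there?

5/4

∂h/∂x = 8x + 4 = 0 and ∂h/∂s = -2s - 5 = 0, so (x, s) = (-1/2, -5/2).
The Hessian has h_{xx} = 8, h_{ss} = -2, h_{xs} = 0, giving D = -16 < 0, so the point is a saddle point.
h(-1/2, -5/2) = 5/4.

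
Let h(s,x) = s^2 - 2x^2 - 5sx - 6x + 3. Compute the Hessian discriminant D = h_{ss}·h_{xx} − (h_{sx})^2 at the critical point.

-33

∂h/∂s = 2s - 5x = 0 and ∂h/∂x = -5s - 4x - 6 = 0, so (s, x) = (-10/11, -4/11).
The Hessian has h_{ss} = 2, h_{xx} = -4, h_{sx} = -5, giving D = -33 < 0, so the point is a saddle point.
D = (2)·(-4) − (-5)^2 = -33.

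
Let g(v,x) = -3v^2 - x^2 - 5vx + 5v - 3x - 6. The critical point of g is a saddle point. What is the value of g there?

∂g/∂v = -6v - 5x + 5 = 0 and ∂g/∂x = -5v - 2x - 3 = 0, so (v, x) = (-25/13, 43/13).
The Hessian has g_{vv} = -6, g_{xx} = -2, g_{vx} = -5, giving D = -13 < 0, so the point is a saddle point.
g(-25/13, 43/13) = -205/13.

-205/13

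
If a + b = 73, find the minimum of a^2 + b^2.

5329/2

With a + b = 73, a^2 + b^2 = a^2 + (73 − a)^2.
The derivative 2a − 2(73 − a) = 4a − 146 vanishes at a = 73/2; second derivative 4 > 0, a minimum.
The minimum is 2·(73/2)^2 = 5329/2.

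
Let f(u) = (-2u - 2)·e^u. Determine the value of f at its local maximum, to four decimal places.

f'(u) = (-2)·e^u + (-2u - 2)·1·e^u = (-2u - 4)·e^u. Since e^u > 0, the only critical point is u = -2.
f''(-2) has the same sign as -2 < 0, so this is a local maximum.
f(-2) = (2)·e^(-2) ≈ 0.2707.

0.2707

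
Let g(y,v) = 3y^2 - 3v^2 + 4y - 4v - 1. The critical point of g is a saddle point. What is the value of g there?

-1

∂g/∂y = 6y + 4 = 0 and ∂g/∂v = -6v - 4 = 0, so (y, v) = (-2/3, -2/3).
The Hessian has g_{yy} = 6, g_{vv} = -6, g_{yv} = 0, giving D = -36 < 0, so the point is a saddle point.
g(-2/3, -2/3) = -1.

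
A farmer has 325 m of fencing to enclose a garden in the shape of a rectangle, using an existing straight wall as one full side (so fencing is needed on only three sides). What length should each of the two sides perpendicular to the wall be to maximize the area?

325/4

Let the sides perpendicular to the wall have length x and the parallel side y, so 2x + y = 325 and the area is A = xy = x(325 − 2x).
A'(x) = 325 − 4x = 0 gives x = 325/4, and A''(x) = −4 < 0 confirms a maximum.
Then y = 325 − 2·325/4 = 325/2 and A = 105625/8.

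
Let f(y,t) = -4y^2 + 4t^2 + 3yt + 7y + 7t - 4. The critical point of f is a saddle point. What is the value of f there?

-439/73

∂f/∂y = -8y + 3t + 7 = 0 and ∂f/∂t = 3y + 8t + 7 = 0, so (y, t) = (35/73, -77/73).
The Hessian has f_{yy} = -8, f_{tt} = 8, f_{yt} = 3, giving D = -73 < 0, so the point is a saddle point.
f(35/73, -77/73) = -439/73.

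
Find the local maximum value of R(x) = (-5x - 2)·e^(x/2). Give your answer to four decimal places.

3.0119

By the product rule, R'(x) = (-(5/2)x - 6)·e^(x/2). Since e^(x/2) > 0, the only critical point is x = -12/5.
R''(-12/5) has the same sign as -5/2 < 0, so this is a local maximum.
R(-12/5) = (10)·e^(-6/5) ≈ 3.0119.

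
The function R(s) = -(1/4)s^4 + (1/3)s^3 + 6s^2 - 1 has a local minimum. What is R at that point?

R'(s) = -s^3 + s^2 + 12s = 0 at s = -3, 0, 4.
Second-derivative test with R''(s) = -3s^2 + 2s + 12: R''(-3) = -21 < 0 ⇒ local maximum; R''(0) = 12 > 0 ⇒ local minimum; R''(4) = -28 < 0 ⇒ local maximum.
The local minimum is R(0) = -1.

-1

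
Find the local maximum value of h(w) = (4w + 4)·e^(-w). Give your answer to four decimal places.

4.0000

h'(w) = 4·e^(-w) + (4w + 4)·(-1)·e^(-w) = (-4w)·e^(-w). Since e^(-w) > 0, the only critical point is w = 0.
h''(0) has the same sign as -4 < 0, so this is a local maximum.
h(0) = (4)·e^(0) ≈ 4.0000.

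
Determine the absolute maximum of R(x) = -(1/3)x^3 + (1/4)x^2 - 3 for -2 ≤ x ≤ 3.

2/3

Differentiating, R'(x) = -x^2 + (1/2)x; which vanishes at x = 0 and x = 1/2.
Candidates: R(-2) = 2/3,  R(0) = -3,  R(1/2) = -143/48,  R(3) = -39/4.
So the maximum is R(-2) = 2/3.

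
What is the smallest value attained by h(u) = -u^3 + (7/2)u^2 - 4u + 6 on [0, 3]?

h'(u) = -3u^2 + 7u - 4, which vanishes at u = 1 and u = 4/3.
Evaluating at the critical points and endpoints: h(0) = 6, h(1) = 9/2, h(4/3) = 122/27, h(3) = -3/2.
Hence the absolute minimum is -3/2 at u = 3.

-3/2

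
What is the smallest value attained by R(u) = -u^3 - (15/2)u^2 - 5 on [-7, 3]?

-199/2

Differentiating, R'(u) = -3u^2 - 15u; which vanishes at u = -5 and u = 0.
Compare values at every candidate in [-7, 3]: R(-7) = -59/2, R(-5) = -135/2, R(0) = -5, R(3) = -199/2.
So the minimum is R(3) = -199/2.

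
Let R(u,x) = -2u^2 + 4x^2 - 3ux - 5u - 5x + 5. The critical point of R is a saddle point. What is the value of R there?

330/41

∂R/∂u = -4u - 3x - 5 = 0 and ∂R/∂x = -3u + 8x - 5 = 0, so (u, x) = (-55/41, 5/41).
The Hessian has R_{uu} = -4, R_{xx} = 8, R_{ux} = -3, giving D = -41 < 0, so the point is a saddle point.
R(-55/41, 5/41) = 330/41.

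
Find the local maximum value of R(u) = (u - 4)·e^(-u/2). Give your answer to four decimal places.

0.0996

R'(u) = 1·e^(-u/2) + (u - 4)·(-1/2)·e^(-u/2) = (-(1/2)u + 3)·e^(-u/2). Since e^(-u/2) > 0, the only critical point is u = 6.
R''(6) has the same sign as -1/2 < 0, so this is a local maximum.
R(6) = (2)·e^(-3) ≈ 0.0996.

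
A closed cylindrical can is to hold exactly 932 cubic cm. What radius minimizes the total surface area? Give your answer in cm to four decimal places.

With radius r and height h, πr²h = 932 so h = 932/(πr²), and S(r) = 2πr² + 2πrh = 2πr² + 2·932/r.
S'(r) = 4πr − 2·932/r² = 0 ⇒ r³ = 932/(2π), so r ≈ 5.2935 and h = 2r ≈ 10.5871.
S''(r) = 4π + 4·932/r³ > 0, so this is the minimum; S ≈ 528.1920.

5.2935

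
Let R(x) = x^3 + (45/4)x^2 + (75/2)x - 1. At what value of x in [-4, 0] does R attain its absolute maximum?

0

The derivative is 3x^2 + (45/2)x + 75/2, whose only zero in [-4, 0] is x = -5/2.
Candidates: R(-4) = -35,  R(-5/2) = -641/16,  R(0) = -1.
The maximum over the interval is -1, attained at x = 0.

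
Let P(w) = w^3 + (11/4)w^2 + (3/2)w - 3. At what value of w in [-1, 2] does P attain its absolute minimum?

-1/3

P'(w) = 3w^2 + (11/2)w + 3/2, whose only zero in [-1, 2] is w = -1/3.
Compare values at every candidate in [-1, 2]: P(-1) = -11/4,  P(-1/3) = -349/108,  P(2) = 19.
Hence the absolute minimum is -349/108 at w = -1/3.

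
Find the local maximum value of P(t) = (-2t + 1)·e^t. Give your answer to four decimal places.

Differentiating with the product rule gives P'(t) = (-2t - 1)·e^t. Since e^t > 0, the only critical point is t = -1/2.
P''(-1/2) has the same sign as -2 < 0, so this is a local maximum.
P(-1/2) = (2)·e^(-1/2) ≈ 1.2131.

1.2131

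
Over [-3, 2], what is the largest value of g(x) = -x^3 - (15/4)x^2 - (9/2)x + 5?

The derivative is -3x^2 - (15/2)x - 9/2, which vanishes at x = -3/2 and x = -1.
Evaluating at the critical points and endpoints: g(-3) = 47/4; g(-3/2) = 107/16; g(-1) = 27/4; g(2) = -27.
The maximum over the interval is 47/4, attained at x = -3.

47/4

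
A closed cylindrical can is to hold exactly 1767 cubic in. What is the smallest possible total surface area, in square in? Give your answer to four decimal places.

With radius r and height h, πr²h = 1767 so h = 1767/(πr²), and S(r) = 2πr² + 2πrh = 2πr² + 2·1767/r.
S'(r) = 4πr − 2·1767/r² = 0 ⇒ r³ = 1767/(2π), so r ≈ 6.5517 and h = 2r ≈ 13.1033.
S''(r) = 4π + 4·1767/r³ > 0, so this is the minimum; S ≈ 809.1063.

809.1063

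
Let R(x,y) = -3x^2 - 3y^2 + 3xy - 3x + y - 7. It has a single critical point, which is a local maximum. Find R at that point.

-56/9

∂R/∂x = -6x + 3y - 3 = 0 and ∂R/∂y = 3x - 6y + 1 = 0, so (x, y) = (-5/9, -1/9).
The Hessian has R_{xx} = -6, R_{yy} = -6, R_{xy} = 3, giving D = 27 > 0 with R_{xx} < 0, so the point is a local maximum.
R(-5/9, -1/9) = -56/9.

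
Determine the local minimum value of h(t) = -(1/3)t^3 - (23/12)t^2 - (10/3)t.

25/16

h'(t) = -t^2 - (23/6)t - 10/3 = 0 at t = -5/2, -4/3.
Since h''(t) = -2t - 23/6, we get h''(-5/2) = 7/6 > 0 ⇒ local minimum; h''(-4/3) = -7/6 < 0 ⇒ local maximum.
So the local minimum value is h(-5/2) = 25/16.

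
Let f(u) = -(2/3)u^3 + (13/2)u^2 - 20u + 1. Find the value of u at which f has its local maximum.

4

f'(u) = -2u^2 + 13u - 20 = 0 at u = 5/2, 4.
Second-derivative test with f''(u) = -4u + 13: f''(5/2) = 3 > 0 ⇒ local minimum; f''(4) = -3 < 0 ⇒ local maximum.
The local maximum is f(4) = -53/3.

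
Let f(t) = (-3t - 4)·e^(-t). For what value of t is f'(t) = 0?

f'(t) = (-3)·e^(-t) + (-3t - 4)·(-1)·e^(-t) = (3t + 1)·e^(-t). Since e^(-t) > 0, the only critical point is t = -1/3.
f''(-1/3) has the same sign as 3 > 0, so this is a local minimum.
f(-1/3) = (-3)·e^(1/3) ≈ -4.1868.

-1/3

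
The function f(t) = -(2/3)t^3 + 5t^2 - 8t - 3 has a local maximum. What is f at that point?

f'(t) = -2t^2 + 10t - 8 = 0 at t = 1, 4.
Second-derivative test with f''(t) = -4t + 10: f''(1) = 6 > 0 ⇒ local minimum; f''(4) = -6 < 0 ⇒ local maximum.
The local maximum is f(4) = 7/3.

7/3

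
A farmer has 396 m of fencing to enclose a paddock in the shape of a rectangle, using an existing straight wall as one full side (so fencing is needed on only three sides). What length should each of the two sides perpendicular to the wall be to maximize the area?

99

Let the sides perpendicular to the wall have length x and the parallel side y, so 2x + y = 396 and the area is A = xy = x(396 − 2x).
A'(x) = 396 − 4x = 0 gives x = 99, and A''(x) = −4 < 0 confirms a maximum.
Then y = 396 − 2·99 = 198 and A = 19602.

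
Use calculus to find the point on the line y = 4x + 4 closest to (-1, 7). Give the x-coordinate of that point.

11/17

Minimize D(x)^2 = (x + 1)^2 + (4x - 3)^2.
d/dx[D^2] = 2(x + 1) + 2·4·(4x - 3) = 0 ⇒ x = 11/17.
Then y = 112/17 and the distance is √(49/17) ≈ 1.6977.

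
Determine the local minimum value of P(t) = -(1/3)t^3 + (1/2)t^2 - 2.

P'(t) = -t^2 + t. Setting P'(t) = 0 gives t ∈ {0, 1}.
Second-derivative test with P''(t) = -2t + 1: P''(0) = 1 > 0 ⇒ local minimum; P''(1) = -1 < 0 ⇒ local maximum.
So the local minimum value is P(0) = -2.

-2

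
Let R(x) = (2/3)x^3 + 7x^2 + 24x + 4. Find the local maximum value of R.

R'(x) = 2x^2 + 14x + 24 = 0 at x = -4, -3.
Second-derivative test with R''(x) = 4x + 14: R''(-4) = -2 < 0 ⇒ local maximum; R''(-3) = 2 > 0 ⇒ local minimum.
The local maximum is R(-4) = -68/3.

-68/3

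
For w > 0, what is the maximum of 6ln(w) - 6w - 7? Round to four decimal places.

-13.0000

g'(w) = 6/w − 6 = 0 gives w = 1.
g''(w) = -6/w², which is negative for w > 0, so this is a local maximum.
g(1) = 6·ln(1) - 6 - 7 ≈ -13.0000.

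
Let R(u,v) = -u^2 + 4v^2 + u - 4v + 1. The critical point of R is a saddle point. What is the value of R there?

∂R/∂u = -2u + 1 = 0 and ∂R/∂v = 8v - 4 = 0, so (u, v) = (1/2, 1/2).
The Hessian has R_{uu} = -2, R_{vv} = 8, R_{uv} = 0, giving D = -16 < 0, so the point is a saddle point.
R(1/2, 1/2) = 1/4.

1/4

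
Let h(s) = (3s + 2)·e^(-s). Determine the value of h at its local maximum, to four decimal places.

Differentiating with the product rule gives h'(s) = (-3s + 1)·e^(-s). Since e^(-s) > 0, the only critical point is s = 1/3.
h''(1/3) has the same sign as -3 < 0, so this is a local maximum.
h(1/3) = (3)·e^(-1/3) ≈ 2.1496.

2.1496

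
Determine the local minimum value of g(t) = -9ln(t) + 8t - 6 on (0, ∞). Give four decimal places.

g'(t) = -9/t + 8 = 0 gives t = 9/8.
g''(t) = 9/t², which is positive for t > 0, so this is a local minimum.
g(9/8) = -9·ln(9/8) + 9 - 6 ≈ 1.9400.

1.9400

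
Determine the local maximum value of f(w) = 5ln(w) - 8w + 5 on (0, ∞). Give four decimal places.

f'(w) = 5/w − 8 = 0 gives w = 5/8.
f''(w) = -5/w², which is negative for w > 0, so this is a local maximum.
f(5/8) = 5·ln(5/8) - 5 + 5 ≈ -2.3500.

-2.3500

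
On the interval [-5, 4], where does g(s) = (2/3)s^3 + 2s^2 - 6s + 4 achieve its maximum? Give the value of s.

4

Differentiating, g'(s) = 2s^2 + 4s - 6; which vanishes at s = -3 and s = 1.
Evaluating at the critical points and endpoints: g(-5) = 2/3,  g(-3) = 22,  g(1) = 2/3,  g(4) = 164/3.
Hence the absolute maximum is 164/3 at s = 4.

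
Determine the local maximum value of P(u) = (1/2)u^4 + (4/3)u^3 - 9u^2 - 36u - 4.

88/3

Critical points: P'(u) = 2u^3 + 4u^2 - 18u - 36 vanishes at u = -3, -2, 3.
Since P''(u) = 6u^2 + 8u - 18, we get P''(-3) = 12 > 0 ⇒ local minimum; P''(-2) = -10 < 0 ⇒ local maximum; P''(3) = 60 > 0 ⇒ local minimum.
So the local maximum value is P(-2) = 88/3.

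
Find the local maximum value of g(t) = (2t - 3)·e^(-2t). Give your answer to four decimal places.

Differentiating with the product rule gives g'(t) = (-4t + 8)·e^(-2t). Since e^(-2t) > 0, the only critical point is t = 2.
g''(2) has the same sign as -4 < 0, so this is a local maximum.
g(2) = (1)·e^(-4) ≈ 0.0183.

0.0183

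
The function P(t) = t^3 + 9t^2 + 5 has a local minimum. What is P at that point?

5

Critical points: P'(t) = 3t^2 + 18t vanishes at t = -6, 0.
Second-derivative test with P''(t) = 6t + 18: P''(-6) = -18 < 0 ⇒ local maximum; P''(0) = 18 > 0 ⇒ local minimum.
The local minimum is P(0) = 5.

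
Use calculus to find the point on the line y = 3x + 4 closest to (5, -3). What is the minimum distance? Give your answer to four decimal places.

6.9570

Minimize D(x)^2 = (x - 5)^2 + (3x + 7)^2.
d/dx[D^2] = 2(x - 5) + 2·3·(3x + 7) = 0 ⇒ x = -8/5.
Then y = -4/5 and the distance is √(242/5) ≈ 6.9570.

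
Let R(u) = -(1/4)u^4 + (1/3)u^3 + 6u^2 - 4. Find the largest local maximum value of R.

148/3

R'(u) = -u^3 + u^2 + 12u. Setting R'(u) = 0 gives u ∈ {-3, 0, 4}.
Since R''(u) = -3u^2 + 2u + 12, we get R''(-3) = -21 < 0 ⇒ local maximum; R''(0) = 12 > 0 ⇒ local minimum; R''(4) = -28 < 0 ⇒ local maximum.
Thus R has its largest local maximum at u = 4, with value 148/3.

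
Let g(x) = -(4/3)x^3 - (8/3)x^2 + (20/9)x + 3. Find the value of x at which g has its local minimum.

g'(x) = -4x^2 - (16/3)x + 20/9. Setting g'(x) = 0 gives x ∈ {-5/3, 1/3}.
Since g''(x) = -8x - 16/3, we get g''(-5/3) = 8 > 0 ⇒ local minimum; g''(1/3) = -8 < 0 ⇒ local maximum.
The local minimum is g(-5/3) = -157/81.

-5/3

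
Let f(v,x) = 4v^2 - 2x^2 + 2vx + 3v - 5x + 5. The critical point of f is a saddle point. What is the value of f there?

∂f/∂v = 8v + 2x + 3 = 0 and ∂f/∂x = 2v - 4x - 5 = 0, so (v, x) = (-1/18, -23/18).
The Hessian has f_{vv} = 8, f_{xx} = -4, f_{vx} = 2, giving D = -36 < 0, so the point is a saddle point.
f(-1/18, -23/18) = 73/9.

73/9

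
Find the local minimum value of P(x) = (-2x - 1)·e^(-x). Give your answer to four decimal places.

-1.2131

Differentiating with the product rule gives P'(x) = (2x - 1)·e^(-x). Since e^(-x) > 0, the only critical point is x = 1/2.
P''(1/2) has the same sign as 2 > 0, so this is a local minimum.
P(1/2) = (-2)·e^(-1/2) ≈ -1.2131.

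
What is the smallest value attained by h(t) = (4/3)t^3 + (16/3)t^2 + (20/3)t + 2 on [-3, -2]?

-6

Differentiating, h'(t) = 4t^2 + (32/3)t + 20/3; which has no zeros in [-3, -2].
Evaluating at the critical points and endpoints: h(-3) = -6; h(-2) = -2/3.
Hence the absolute minimum is -6 at t = -3.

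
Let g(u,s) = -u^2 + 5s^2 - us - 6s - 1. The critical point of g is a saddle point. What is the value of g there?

∂g/∂u = -2u - s = 0 and ∂g/∂s = -u + 10s - 6 = 0, so (u, s) = (-2/7, 4/7).
The Hessian has g_{uu} = -2, g_{ss} = 10, g_{us} = -1, giving D = -21 < 0, so the point is a saddle point.
g(-2/7, 4/7) = -19/7.

-19/7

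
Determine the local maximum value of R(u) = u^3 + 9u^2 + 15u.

Critical points: R'(u) = 3u^2 + 18u + 15 vanishes at u = -5, -1.
R''(u) = 6u + 18. R''(-5) = -12 < 0 ⇒ local maximum; R''(-1) = 12 > 0 ⇒ local minimum.
So the local maximum value is R(-5) = 25.

25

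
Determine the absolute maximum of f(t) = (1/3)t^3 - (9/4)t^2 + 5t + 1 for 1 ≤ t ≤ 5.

137/12

f'(t) = t^2 - (9/2)t + 5, which vanishes at t = 2 and t = 5/2.
Candidates: f(1) = 49/12, f(2) = 14/3, f(5/2) = 223/48, f(5) = 137/12.
Hence the absolute maximum is 137/12 at t = 5.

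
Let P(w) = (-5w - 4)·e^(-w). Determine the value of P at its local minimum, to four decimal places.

-4.0937

Differentiating with the product rule gives P'(w) = (5w - 1)·e^(-w). Since e^(-w) > 0, the only critical point is w = 1/5.
P''(1/5) has the same sign as 5 > 0, so this is a local minimum.
P(1/5) = (-5)·e^(-1/5) ≈ -4.0937.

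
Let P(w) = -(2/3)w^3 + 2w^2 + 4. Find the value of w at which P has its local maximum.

2

P'(w) = -2w^2 + 4w = 0 at w = 0, 2.
P''(w) = -4w + 4. P''(0) = 4 > 0 ⇒ local minimum; P''(2) = -4 < 0 ⇒ local maximum.
Thus P has its local maximum at w = 2, with value 20/3.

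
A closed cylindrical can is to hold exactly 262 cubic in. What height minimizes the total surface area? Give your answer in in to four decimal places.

With radius r and height h, πr²h = 262 so h = 262/(πr²), and S(r) = 2πr² + 2πrh = 2πr² + 2·262/r.
S'(r) = 4πr − 2·262/r² = 0 ⇒ r³ = 262/(2π), so r ≈ 3.4677 and h = 2r ≈ 6.9354.
S''(r) = 4π + 4·262/r³ > 0, so this is the minimum; S ≈ 226.6638.

6.9354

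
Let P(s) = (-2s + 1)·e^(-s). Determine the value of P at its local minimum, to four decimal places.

-0.4463

P'(s) = (-2)·e^(-s) + (-2s + 1)·(-1)·e^(-s) = (2s - 3)·e^(-s). Since e^(-s) > 0, the only critical point is s = 3/2.
P''(3/2) has the same sign as 2 > 0, so this is a local minimum.
P(3/2) = (-2)·e^(-3/2) ≈ -0.4463.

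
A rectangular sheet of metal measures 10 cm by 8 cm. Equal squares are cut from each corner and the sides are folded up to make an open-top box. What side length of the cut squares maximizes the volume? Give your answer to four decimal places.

With cut size x, the volume is V(x) = x(10 − 2x)(8 − 2x) for 0 < x < 4.
V'(x) = 12x^2 − 72x + 80. Setting V'(x) = 0 gives x ≈ 1.4725 (the root in (0, 4)).
V''(x) = 24x − 72 is negative there, so this is the maximum; V ≈ 52.5138.

1.4725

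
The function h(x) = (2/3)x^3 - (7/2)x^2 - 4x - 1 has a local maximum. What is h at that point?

1/24

h'(x) = 2x^2 - 7x - 4. Setting h'(x) = 0 gives x ∈ {-1/2, 4}.
h''(x) = 4x - 7. h''(-1/2) = -9 < 0 ⇒ local maximum; h''(4) = 9 > 0 ⇒ local minimum.
Thus h has its local maximum at x = -1/2, with value 1/24.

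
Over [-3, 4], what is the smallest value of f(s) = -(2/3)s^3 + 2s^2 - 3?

Differentiating, f'(s) = -2s^2 + 4s; which vanishes at s = 0 and s = 2.
Candidates: f(-3) = 33,  f(0) = -3,  f(2) = -1/3,  f(4) = -41/3.
The minimum over the interval is -41/3, attained at s = 4.

-41/3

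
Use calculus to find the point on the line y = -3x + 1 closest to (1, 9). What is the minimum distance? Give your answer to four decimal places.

3.4785

Minimize D(x)^2 = (x - 1)^2 + (-3x - 8)^2.
d/dx[D^2] = 2(x - 1) + 2·(-3)·(-3x - 8) = 0 ⇒ x = -23/10.
Then y = 79/10 and the distance is √(121/10) ≈ 3.4785.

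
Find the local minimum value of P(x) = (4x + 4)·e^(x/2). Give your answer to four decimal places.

-1.7850

P'(x) = 4·e^(x/2) + (4x + 4)·(1/2)·e^(x/2) = (2x + 6)·e^(x/2). Since e^(x/2) > 0, the only critical point is x = -3.
P''(-3) has the same sign as 2 > 0, so this is a local minimum.
P(-3) = (-8)·e^(-3/2) ≈ -1.7850.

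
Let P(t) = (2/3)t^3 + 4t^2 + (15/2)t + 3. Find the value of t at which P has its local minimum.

-3/2

Critical points: P'(t) = 2t^2 + 8t + 15/2 vanishes at t = -5/2, -3/2.
Second-derivative test with P''(t) = 4t + 8: P''(-5/2) = -2 < 0 ⇒ local maximum; P''(-3/2) = 2 > 0 ⇒ local minimum.
The local minimum is P(-3/2) = -3/2.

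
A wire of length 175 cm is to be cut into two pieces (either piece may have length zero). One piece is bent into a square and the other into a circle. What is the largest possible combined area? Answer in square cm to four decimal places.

2437.0601

Let x be the length used for the square. Square side x/4; circle radius (175−x)/(2π).
A(x) = (x/4)² + π·((175−x)/(2π))² = x²/16 + (175−x)²/(4π) for 0 ≤ x ≤ 175. A'(x) = x/8 − (175−x)/(2π) = 0 gives x = 4·175/(π+4) ≈ 98.0174.
A'' > 0, so the interior critical point is a minimum; the maximum is at an endpoint. A(0) = 2437.0601 and A(175) = 1914.0625, so the largest area is 2437.0601.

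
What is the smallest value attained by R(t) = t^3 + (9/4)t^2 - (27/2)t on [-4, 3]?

-189/16

The derivative is 3t^2 + (9/2)t - 27/2, which vanishes at t = -3 and t = 3/2.
Evaluating at the critical points and endpoints: R(-4) = 26; R(-3) = 135/4; R(3/2) = -189/16; R(3) = 27/4.
Hence the absolute minimum is -189/16 at t = 3/2.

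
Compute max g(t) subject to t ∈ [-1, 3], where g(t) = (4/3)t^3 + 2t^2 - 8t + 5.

The derivative is 4t^2 + 4t - 8, whose only zero in [-1, 3] is t = 1.
Candidates: g(-1) = 41/3; g(1) = 1/3; g(3) = 35.
The maximum over the interval is 35, attained at t = 3.

35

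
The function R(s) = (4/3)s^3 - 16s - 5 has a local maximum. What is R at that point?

R'(s) = 4s^2 - 16 = 0 at s = -2, 2.
Since R''(s) = 8s, we get R''(-2) = -16 < 0 ⇒ local maximum; R''(2) = 16 > 0 ⇒ local minimum.
The local maximum is R(-2) = 49/3.

49/3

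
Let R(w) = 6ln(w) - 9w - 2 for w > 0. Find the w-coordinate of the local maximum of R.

2/3

R'(w) = 6/w − 9 = 0 gives w = 2/3.
R''(w) = -6/w², which is negative for w > 0, so this is a local maximum.
R(2/3) = 6·ln(2/3) - 6 - 2 ≈ -10.4328.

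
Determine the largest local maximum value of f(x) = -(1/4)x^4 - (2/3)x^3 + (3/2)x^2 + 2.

53/4

Critical points: f'(x) = -x^3 - 2x^2 + 3x vanishes at x = -3, 0, 1.
f''(x) = -3x^2 - 4x + 3. f''(-3) = -12 < 0 ⇒ local maximum; f''(0) = 3 > 0 ⇒ local minimum; f''(1) = -4 < 0 ⇒ local maximum.
So the largest local maximum value is f(-3) = 53/4.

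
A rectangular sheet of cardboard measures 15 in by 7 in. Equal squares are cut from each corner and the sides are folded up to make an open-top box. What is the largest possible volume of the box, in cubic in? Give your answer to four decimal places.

With cut size x, the volume is V(x) = x(15 − 2x)(7 − 2x) for 0 < x < 3.5.
V'(x) = 12x^2 − 88x + 105. Setting V'(x) = 0 gives x ≈ 1.5000 (the root in (0, 3.5)).
V''(x) = 24x − 88 is negative there, so this is the maximum; V ≈ 72.0000.

72.0000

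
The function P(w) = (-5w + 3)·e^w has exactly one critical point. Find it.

-2/5

P'(w) = (-5)·e^w + (-5w + 3)·1·e^w = (-5w - 2)·e^w. Since e^w > 0, the only critical point is w = -2/5.
P''(-2/5) has the same sign as -5 < 0, so this is a local maximum.
P(-2/5) = (5)·e^(-2/5) ≈ 3.3516.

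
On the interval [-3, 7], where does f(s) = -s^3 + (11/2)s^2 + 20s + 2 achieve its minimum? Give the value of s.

-4/3

Differentiating, f'(s) = -3s^2 + 11s + 20; which vanishes at s = -4/3 and s = 5.
Evaluating at the critical points and endpoints: f(-3) = 37/2, f(-4/3) = -338/27, f(5) = 229/2, f(7) = 137/2.
Hence the absolute minimum is -338/27 at s = -4/3.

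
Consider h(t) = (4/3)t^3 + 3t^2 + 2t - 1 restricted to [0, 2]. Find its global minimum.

-1

The derivative is 4t^2 + 6t + 2, which has no zeros in [0, 2].
Evaluating at the critical points and endpoints: h(0) = -1, h(2) = 77/3.
Hence the absolute minimum is -1 at t = 0.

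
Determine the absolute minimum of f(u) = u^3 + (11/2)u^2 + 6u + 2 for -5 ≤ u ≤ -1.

-31/2

The derivative is 3u^2 + 11u + 6, whose only zero in [-5, -1] is u = -3.
Compare values at every candidate in [-5, -1]: f(-5) = -31/2,  f(-3) = 13/2,  f(-1) = 1/2.
So the minimum is f(-5) = -31/2.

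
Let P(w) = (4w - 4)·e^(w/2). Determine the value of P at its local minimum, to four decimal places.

Differentiating with the product rule gives P'(w) = (2w + 2)·e^(w/2). Since e^(w/2) > 0, the only critical point is w = -1.
P''(-1) has the same sign as 2 > 0, so this is a local minimum.
P(-1) = (-8)·e^(-1/2) ≈ -4.8522.

-4.8522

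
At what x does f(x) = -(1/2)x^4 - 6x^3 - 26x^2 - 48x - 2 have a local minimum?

-3

f'(x) = -2x^3 - 18x^2 - 52x - 48 = 0 at x = -4, -3, -2.
Since f''(x) = -6x^2 - 36x - 52, we get f''(-4) = -4 < 0 ⇒ local maximum; f''(-3) = 2 > 0 ⇒ local minimum; f''(-2) = -4 < 0 ⇒ local maximum.
The local minimum is f(-3) = 59/2.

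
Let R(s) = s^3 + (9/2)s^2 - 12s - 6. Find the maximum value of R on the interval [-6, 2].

50

R'(s) = 3s^2 + 9s - 12, which vanishes at s = -4 and s = 1.
Compare values at every candidate in [-6, 2]: R(-6) = 12, R(-4) = 50, R(1) = -25/2, R(2) = -4.
Hence the absolute maximum is 50 at s = -4.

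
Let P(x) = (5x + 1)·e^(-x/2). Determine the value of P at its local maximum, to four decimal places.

4.0657

Differentiating with the product rule gives P'(x) = (-(5/2)x + 9/2)·e^(-x/2). Since e^(-x/2) > 0, the only critical point is x = 9/5.
P''(9/5) has the same sign as -5/2 < 0, so this is a local maximum.
P(9/5) = (10)·e^(-9/10) ≈ 4.0657.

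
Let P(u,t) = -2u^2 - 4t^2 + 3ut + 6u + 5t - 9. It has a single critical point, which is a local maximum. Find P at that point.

∂P/∂u = -4u + 3t + 6 = 0 and ∂P/∂t = 3u - 8t + 5 = 0, so (u, t) = (63/23, 38/23).
The Hessian has P_{uu} = -4, P_{tt} = -8, P_{ut} = 3, giving D = 23 > 0 with P_{uu} < 0, so the point is a local maximum.
P(63/23, 38/23) = 77/23.

77/23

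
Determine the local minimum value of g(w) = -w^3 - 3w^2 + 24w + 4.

g'(w) = -3w^2 - 6w + 24. Setting g'(w) = 0 gives w ∈ {-4, 2}.
Since g''(w) = -6w - 6, we get g''(-4) = 18 > 0 ⇒ local minimum; g''(2) = -18 < 0 ⇒ local maximum.
Thus g has its local minimum at w = -4, with value -76.

-76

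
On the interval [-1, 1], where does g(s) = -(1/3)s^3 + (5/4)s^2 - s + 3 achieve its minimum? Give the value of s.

The derivative is -s^2 + (5/2)s - 1, whose only zero in [-1, 1] is s = 1/2.
Candidates: g(-1) = 67/12; g(1/2) = 133/48; g(1) = 35/12.
The minimum over the interval is 133/48, attained at s = 1/2.

1/2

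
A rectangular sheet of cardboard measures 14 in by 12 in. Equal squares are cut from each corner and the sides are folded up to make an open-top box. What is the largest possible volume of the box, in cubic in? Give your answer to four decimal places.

160.5837

With cut size x, the volume is V(x) = x(14 − 2x)(12 − 2x) for 0 < x < 6.
V'(x) = 12x^2 − 104x + 168. Setting V'(x) = 0 gives x ≈ 2.1475 (the root in (0, 6)).
V''(x) = 24x − 104 is negative there, so this is the maximum; V ≈ 160.5837.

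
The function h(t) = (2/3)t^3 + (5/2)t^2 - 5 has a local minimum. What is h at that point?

h'(t) = 2t^2 + 5t. Setting h'(t) = 0 gives t ∈ {-5/2, 0}.
Since h''(t) = 4t + 5, we get h''(-5/2) = -5 < 0 ⇒ local maximum; h''(0) = 5 > 0 ⇒ local minimum.
The local minimum is h(0) = -5.

-5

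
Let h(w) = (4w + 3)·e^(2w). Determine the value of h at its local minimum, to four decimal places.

-0.1642

Differentiating with the product rule gives h'(w) = (8w + 10)·e^(2w). Since e^(2w) > 0, the only critical point is w = -5/4.
h''(-5/4) has the same sign as 8 > 0, so this is a local minimum.
h(-5/4) = (-2)·e^(-5/2) ≈ -0.1642.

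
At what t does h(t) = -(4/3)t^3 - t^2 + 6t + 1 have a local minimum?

-3/2

Critical points: h'(t) = -4t^2 - 2t + 6 vanishes at t = -3/2, 1.
Second-derivative test with h''(t) = -8t - 2: h''(-3/2) = 10 > 0 ⇒ local minimum; h''(1) = -10 < 0 ⇒ local maximum.
Thus h has its local minimum at t = -3/2, with value -23/4.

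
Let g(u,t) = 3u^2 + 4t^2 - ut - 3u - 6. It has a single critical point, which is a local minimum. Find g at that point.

-318/47

∂g/∂u = 6u - t - 3 = 0 and ∂g/∂t = -u + 8t = 0, so (u, t) = (24/47, 3/47).
The Hessian has g_{uu} = 6, g_{tt} = 8, g_{ut} = -1, giving D = 47 > 0 with g_{uu} > 0, so the point is a local minimum.
g(24/47, 3/47) = -318/47.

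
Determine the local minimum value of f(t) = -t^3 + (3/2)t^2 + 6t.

Critical points: f'(t) = -3t^2 + 3t + 6 vanishes at t = -1, 2.
f''(t) = -6t + 3. f''(-1) = 9 > 0 ⇒ local minimum; f''(2) = -9 < 0 ⇒ local maximum.
The local minimum is f(-1) = -7/2.

-7/2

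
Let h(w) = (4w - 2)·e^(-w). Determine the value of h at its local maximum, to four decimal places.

0.8925

h'(w) = 4·e^(-w) + (4w - 2)·(-1)·e^(-w) = (-4w + 6)·e^(-w). Since e^(-w) > 0, the only critical point is w = 3/2.
h''(3/2) has the same sign as -4 < 0, so this is a local maximum.
h(3/2) = (4)·e^(-3/2) ≈ 0.8925.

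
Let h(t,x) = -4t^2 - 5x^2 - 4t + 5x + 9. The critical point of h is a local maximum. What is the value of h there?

∂h/∂t = -8t - 4 = 0 and ∂h/∂x = -10x + 5 = 0, so (t, x) = (-1/2, 1/2).
The Hessian has h_{tt} = -8, h_{xx} = -10, h_{tx} = 0, giving D = 80 > 0 with h_{tt} < 0, so the point is a local maximum.
h(-1/2, 1/2) = 45/4.

45/4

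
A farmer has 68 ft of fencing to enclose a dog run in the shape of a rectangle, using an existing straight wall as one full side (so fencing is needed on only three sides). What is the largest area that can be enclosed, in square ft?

Let the sides perpendicular to the wall have length x and the parallel side y, so 2x + y = 68 and the area is A = xy = x(68 − 2x).
A'(x) = 68 − 4x = 0 gives x = 17, and A''(x) = −4 < 0 confirms a maximum.
Then y = 68 − 2·17 = 34 and A = 578.

578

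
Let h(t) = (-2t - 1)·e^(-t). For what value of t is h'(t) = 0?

h'(t) = (-2)·e^(-t) + (-2t - 1)·(-1)·e^(-t) = (2t - 1)·e^(-t). Since e^(-t) > 0, the only critical point is t = 1/2.
h''(1/2) has the same sign as 2 > 0, so this is a local minimum.
h(1/2) = (-2)·e^(-1/2) ≈ -1.2131.

1/2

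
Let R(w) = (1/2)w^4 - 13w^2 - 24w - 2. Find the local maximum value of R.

19/2

R'(w) = 2w^3 - 26w - 24 = 0 at w = -3, -1, 4.
Second-derivative test with R''(w) = 6w^2 - 26: R''(-3) = 28 > 0 ⇒ local minimum; R''(-1) = -20 < 0 ⇒ local maximum; R''(4) = 70 > 0 ⇒ local minimum.
So the local maximum value is R(-1) = 19/2.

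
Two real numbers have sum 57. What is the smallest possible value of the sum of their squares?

With a + b = 57, a^2 + b^2 = a^2 + (57 − a)^2.
The derivative 2a − 2(57 − a) = 4a − 114 vanishes at a = 57/2; second derivative 4 > 0, a minimum.
The minimum is 2·(57/2)^2 = 3249/2.

3249/2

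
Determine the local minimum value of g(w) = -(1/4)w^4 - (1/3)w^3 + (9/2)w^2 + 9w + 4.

-5/12

g'(w) = -w^3 - w^2 + 9w + 9. Setting g'(w) = 0 gives w ∈ {-3, -1, 3}.
g''(w) = -3w^2 - 2w + 9. g''(-3) = -12 < 0 ⇒ local maximum; g''(-1) = 8 > 0 ⇒ local minimum; g''(3) = -24 < 0 ⇒ local maximum.
Thus g has its local minimum at w = -1, with value -5/12.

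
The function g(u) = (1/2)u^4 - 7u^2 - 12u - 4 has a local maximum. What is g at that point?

3/2

g'(u) = 2u^3 - 14u - 12. Setting g'(u) = 0 gives u ∈ {-2, -1, 3}.
Since g''(u) = 6u^2 - 14, we get g''(-2) = 10 > 0 ⇒ local minimum; g''(-1) = -8 < 0 ⇒ local maximum; g''(3) = 40 > 0 ⇒ local minimum.
Thus g has its local maximum at u = -1, with value 3/2.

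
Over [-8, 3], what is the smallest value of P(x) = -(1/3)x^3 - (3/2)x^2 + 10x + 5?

-245/6

Differentiating, P'(x) = -x^2 - 3x + 10; which vanishes at x = -5 and x = 2.
Evaluating at the critical points and endpoints: P(-8) = -1/3,  P(-5) = -245/6,  P(2) = 49/3,  P(3) = 25/2.
So the minimum is P(-5) = -245/6.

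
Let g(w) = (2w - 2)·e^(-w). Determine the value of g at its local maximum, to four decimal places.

0.2707

g'(w) = 2·e^(-w) + (2w - 2)·(-1)·e^(-w) = (-2w + 4)·e^(-w). Since e^(-w) > 0, the only critical point is w = 2.
g''(2) has the same sign as -2 < 0, so this is a local maximum.
g(2) = (2)·e^(-2) ≈ 0.2707.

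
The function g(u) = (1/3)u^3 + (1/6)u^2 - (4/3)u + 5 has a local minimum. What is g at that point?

25/6

Critical points: g'(u) = u^2 + (1/3)u - 4/3 vanishes at u = -4/3, 1.
Second-derivative test with g''(u) = 2u + 1/3: g''(-4/3) = -7/3 < 0 ⇒ local maximum; g''(1) = 7/3 > 0 ⇒ local minimum.
So the local minimum value is g(1) = 25/6.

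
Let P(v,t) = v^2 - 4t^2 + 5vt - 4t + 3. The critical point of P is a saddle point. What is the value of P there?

139/41

∂P/∂v = 2v + 5t = 0 and ∂P/∂t = 5v - 8t - 4 = 0, so (v, t) = (20/41, -8/41).
The Hessian has P_{vv} = 2, P_{tt} = -8, P_{vt} = 5, giving D = -41 < 0, so the point is a saddle point.
P(20/41, -8/41) = 139/41.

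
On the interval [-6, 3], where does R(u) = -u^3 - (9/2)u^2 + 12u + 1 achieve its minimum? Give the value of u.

-4

The derivative is -3u^2 - 9u + 12, which vanishes at u = -4 and u = 1.
Candidates: R(-6) = -17, R(-4) = -55, R(1) = 15/2, R(3) = -61/2.
Hence the absolute minimum is -55 at u = -4.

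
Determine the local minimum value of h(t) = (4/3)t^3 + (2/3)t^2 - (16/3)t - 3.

h'(t) = 4t^2 + (4/3)t - 16/3. Setting h'(t) = 0 gives t ∈ {-4/3, 1}.
Since h''(t) = 8t + 4/3, we get h''(-4/3) = -28/3 < 0 ⇒ local maximum; h''(1) = 28/3 > 0 ⇒ local minimum.
The local minimum is h(1) = -19/3.

-19/3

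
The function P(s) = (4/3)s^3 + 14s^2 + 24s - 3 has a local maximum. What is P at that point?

P'(s) = 4s^2 + 28s + 24 = 0 at s = -6, -1.
Second-derivative test with P''(s) = 8s + 28: P''(-6) = -20 < 0 ⇒ local maximum; P''(-1) = 20 > 0 ⇒ local minimum.
The local maximum is P(-6) = 69.

69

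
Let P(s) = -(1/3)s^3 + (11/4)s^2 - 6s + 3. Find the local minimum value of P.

-15/16

P'(s) = -s^2 + (11/2)s - 6 = 0 at s = 3/2, 4.
P''(s) = -2s + 11/2. P''(3/2) = 5/2 > 0 ⇒ local minimum; P''(4) = -5/2 < 0 ⇒ local maximum.
Thus P has its local minimum at s = 3/2, with value -15/16.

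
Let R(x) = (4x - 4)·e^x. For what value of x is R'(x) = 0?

Differentiating with the product rule gives R'(x) = (4x)·e^x. Since e^x > 0, the only critical point is x = 0.
R''(0) has the same sign as 4 > 0, so this is a local minimum.
R(0) = (-4)·e^(0) ≈ -4.0000.

0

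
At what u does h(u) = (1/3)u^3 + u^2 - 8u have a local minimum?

2

h'(u) = u^2 + 2u - 8. Setting h'(u) = 0 gives u ∈ {-4, 2}.
Second-derivative test with h''(u) = 2u + 2: h''(-4) = -6 < 0 ⇒ local maximum; h''(2) = 6 > 0 ⇒ local minimum.
The local minimum is h(2) = -28/3.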